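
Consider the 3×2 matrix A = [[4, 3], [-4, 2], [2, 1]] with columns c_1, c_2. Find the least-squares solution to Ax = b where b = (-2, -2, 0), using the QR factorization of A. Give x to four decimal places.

c_1 = (4, -4, 2); ‖c_1‖ = 6.0000, so e_1 = (0.6667, -0.6667, 0.3333).
e_1·c_2 = 0.6667·3 + (-0.6667)·2 + 0.3333·1 = 1.0000.
u_2 = c_2 − 1.0000·e_1 = (2.3333, 2.6667, 0.6667).
‖u_2‖ = 3.6056, so e_2 = (0.6472, 0.7396, 0.1849).
Qᵀb = (0.0000, -2.7735).
Back-substitute: x_2 = -2.7735/3.6056 = -0.7692.
x_1 = (0.0000 − 1.0000·(-0.7692))/6.0000 = 0.1282.

x = (0.1282, -0.7692)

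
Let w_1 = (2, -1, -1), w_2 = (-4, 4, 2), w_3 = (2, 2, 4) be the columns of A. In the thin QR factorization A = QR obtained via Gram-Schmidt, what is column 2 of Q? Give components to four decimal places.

w_1 = (2, -1, -1); ‖w_1‖ = 2.4495, so e_1 = (0.8165, -0.4082, -0.4082).
e_1·w_2 = 0.8165·(-4) + (-0.4082)·4 + (-0.4082)·2 = -5.7155.
u_2 = w_2 + 5.7155·e_1 = (0.6667, 1.6667, -0.3333).
‖u_2‖ = 1.8257, so e_2 = (0.3651, 0.9129, -0.1826).

e_2 = (0.3651, 0.9129, -0.1826)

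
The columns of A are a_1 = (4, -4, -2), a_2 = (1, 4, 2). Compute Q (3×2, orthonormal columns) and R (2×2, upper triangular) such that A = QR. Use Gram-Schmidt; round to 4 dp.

Q = [[0.6667, 0.7454], [-0.6667, 0.5963], [-0.3333, 0.2981]], R = [[6.0000, -2.6667], [0.0000, 3.7268]]

a_1 = (4, -4, -2); ‖a_1‖ = 6.0000, so e_1 = (0.6667, -0.6667, -0.3333).
e_1·a_2 = 0.6667·1 + (-0.6667)·4 + (-0.3333)·2 = -2.6667.
u_2 = a_2 + 2.6667·e_1 = (2.7778, 2.2222, 1.1111).
‖u_2‖ = 3.7268, so e_2 = (0.7454, 0.5963, 0.2981).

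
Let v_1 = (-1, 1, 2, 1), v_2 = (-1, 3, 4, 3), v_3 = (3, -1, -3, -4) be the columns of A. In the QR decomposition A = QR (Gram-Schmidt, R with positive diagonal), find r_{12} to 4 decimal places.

v_1 = (-1, 1, 2, 1); ‖v_1‖ = 2.6458, so q_1 = (-0.3780, 0.3780, 0.7559, 0.3780).
r_{12} = q_1·v_2 = 5.6695.

r_{12} = 5.6695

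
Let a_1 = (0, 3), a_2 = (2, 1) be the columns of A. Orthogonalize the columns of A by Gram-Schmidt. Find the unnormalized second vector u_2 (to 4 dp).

e_1 = a_1/‖a_1‖ = (0, 3)/3.0000 = (0.0000, 1.0000).
r_{12} = e_1·a_2 = 1.0000.
u_2 = a_2 − 1.0000·e_1 = (2.0000, 0.0000).

u_2 = (2.0000, 0.0000)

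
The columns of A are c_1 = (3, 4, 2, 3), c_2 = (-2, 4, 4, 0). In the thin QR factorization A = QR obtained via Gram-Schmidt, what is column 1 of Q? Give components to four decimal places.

c_1 = (3, 4, 2, 3); ‖c_1‖ = 6.1644, so q_1 = (0.4867, 0.6489, 0.3244, 0.4867).

q_1 = (0.4867, 0.6489, 0.3244, 0.4867)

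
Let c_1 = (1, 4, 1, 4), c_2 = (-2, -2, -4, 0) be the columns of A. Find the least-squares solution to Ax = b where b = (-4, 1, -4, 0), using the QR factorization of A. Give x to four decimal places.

x = (0.3419, 1.1161)

q_1 = c_1/‖c_1‖ = (1, 4, 1, 4)/5.8310 = (0.1715, 0.6860, 0.1715, 0.6860).
r_{12} = q_1·c_2 = -2.4010.
u_2 = c_2 + 2.4010·q_1 = (-1.5882, -0.3529, -3.5882, 1.6471).
‖u_2‖ = 4.2703, so q_2 = (-0.3719, -0.0827, -0.8403, 0.3857).
Qᵀb = (-0.6860, 4.7662).
Back-substitute: x_2 = 4.7662/4.2703 = 1.1161.
x_1 = (-0.6860 + 2.4010·1.1161)/5.8310 = 0.3419.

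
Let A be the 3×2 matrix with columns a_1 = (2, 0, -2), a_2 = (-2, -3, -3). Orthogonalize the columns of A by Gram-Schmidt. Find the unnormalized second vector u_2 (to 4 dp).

a_1 = (2, 0, -2); ‖a_1‖ = 2.8284, so e_1 = (0.7071, 0.0000, -0.7071).
e_1·a_2 = 0.7071·(-2) + 0.0000·(-3) + (-0.7071)·(-3) = 0.7071.
u_2 = a_2 − 0.7071·e_1 = (-2.5000, -3.0000, -2.5000).

u_2 = (-2.5000, -3.0000, -2.5000)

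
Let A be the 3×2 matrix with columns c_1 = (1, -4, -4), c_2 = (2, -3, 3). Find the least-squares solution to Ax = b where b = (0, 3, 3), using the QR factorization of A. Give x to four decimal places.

x = (-0.7313, 0.0665)

q_1 = c_1/‖c_1‖ = (1, -4, -4)/5.7446 = (0.1741, -0.6963, -0.6963).
r_{12} = q_1·c_2 = 0.3482.
u_2 = c_2 − 0.3482·q_1 = (1.9394, -2.7576, 3.2424).
‖u_2‖ = 4.6775, so q_2 = (0.4146, -0.5895, 0.6932).
Qᵀb = (-4.1779, 0.3110).
Back-substitute: x_2 = 0.3110/4.6775 = 0.0665.
x_1 = (-4.1779 − 0.3482·0.0665)/5.7446 = -0.7313.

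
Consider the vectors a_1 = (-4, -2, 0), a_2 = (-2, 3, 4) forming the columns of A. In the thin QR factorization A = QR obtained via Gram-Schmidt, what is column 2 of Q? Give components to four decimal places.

q_1 = a_1/‖a_1‖ = (-4, -2, 0)/4.4721 = (-0.8944, -0.4472, 0.0000).
r_{12} = q_1·a_2 = 0.4472.
u_2 = a_2 − 0.4472·q_1 = (-1.6000, 3.2000, 4.0000).
‖u_2‖ = 5.3666, so q_2 = (-0.2981, 0.5963, 0.7454).

q_2 = (-0.2981, 0.5963, 0.7454)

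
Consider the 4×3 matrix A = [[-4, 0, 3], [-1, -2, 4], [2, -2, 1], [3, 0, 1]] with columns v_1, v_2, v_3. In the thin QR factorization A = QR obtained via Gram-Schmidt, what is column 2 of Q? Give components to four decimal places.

q_2 = (-0.0951, -0.7368, -0.6655, 0.0713)

v_1 = (-4, -1, 2, 3); ‖v_1‖ = 5.4772, so q_1 = (-0.7303, -0.1826, 0.3651, 0.5477).
q_1·v_2 = (-0.7303)·0 + (-0.1826)·(-2) + 0.3651·(-2) + 0.5477·0 = -0.3651.
u_2 = v_2 + 0.3651·q_1 = (-0.2667, -2.0667, -1.8667, 0.2000).
‖u_2‖ = 2.8048, so q_2 = (-0.0951, -0.7368, -0.6655, 0.0713).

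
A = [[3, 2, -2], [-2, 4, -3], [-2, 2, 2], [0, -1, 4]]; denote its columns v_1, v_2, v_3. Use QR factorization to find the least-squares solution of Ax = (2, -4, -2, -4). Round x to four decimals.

x = (0.6486, -0.7347, -0.6412)

e_1 = v_1/‖v_1‖ = (3, -2, -2, 0)/4.1231 = (0.7276, -0.4851, -0.4851, 0.0000).
r_{12} = e_1·v_2 = -1.4552.
u_2 = v_2 + 1.4552·e_1 = (3.0588, 3.2941, 1.2941, -1.0000).
‖u_2‖ = 4.7836, so e_2 = (0.6394, 0.6886, 0.2705, -0.2090).
r_{13} = e_1·v_3 = -0.9701; r_{23} = e_2·v_3 = -3.6399.
u_3 = v_3 + 0.9701·e_1 + 3.6399·e_2 = (1.0334, -0.9640, 2.5141, 3.2391).
‖u_3‖ = 4.3370, so e_3 = (0.2383, -0.2223, 0.5797, 0.7468).
Qᵀb = (4.3656, -1.1805, -2.7811).
Back-substitute: x_3 = -2.7811/4.3370 = -0.6412.
x_2 = (-1.1805 + 3.6399·(-0.6412))/4.7836 = -0.7347.
x_1 = (4.3656 + 1.4552·(-0.7347) + 0.9701·(-0.6412))/4.1231 = 0.6486.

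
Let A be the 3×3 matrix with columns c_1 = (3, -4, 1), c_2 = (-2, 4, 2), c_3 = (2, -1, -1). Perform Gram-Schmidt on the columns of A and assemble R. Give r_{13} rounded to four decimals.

e_1 = c_1/‖c_1‖ = (3, -4, 1)/5.0990 = (0.5883, -0.7845, 0.1961).
r_{13} = e_1·c_3 = 1.7650.

r_{13} = 1.7650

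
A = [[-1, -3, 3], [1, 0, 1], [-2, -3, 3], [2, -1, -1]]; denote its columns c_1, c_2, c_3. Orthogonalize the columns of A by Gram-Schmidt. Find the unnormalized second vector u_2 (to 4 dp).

q_1 = c_1/‖c_1‖ = (-1, 1, -2, 2)/3.1623 = (-0.3162, 0.3162, -0.6325, 0.6325).
r_{12} = q_1·c_2 = 2.2136.
u_2 = c_2 − 2.2136·q_1 = (-2.3000, -0.7000, -1.6000, -2.4000).

u_2 = (-2.3000, -0.7000, -1.6000, -2.4000)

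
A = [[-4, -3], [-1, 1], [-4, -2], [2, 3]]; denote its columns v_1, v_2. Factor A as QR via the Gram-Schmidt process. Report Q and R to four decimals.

v_1 = (-4, -1, -4, 2); ‖v_1‖ = 6.0828, so q_1 = (-0.6576, -0.1644, -0.6576, 0.3288).
q_1·v_2 = (-0.6576)·(-3) + (-0.1644)·1 + (-0.6576)·(-2) + 0.3288·3 = 4.1100.
u_2 = v_2 − 4.1100·q_1 = (-0.2973, 1.6757, 0.7027, 1.6486).
‖u_2‖ = 2.4715, so q_2 = (-0.1203, 0.6780, 0.2843, 0.6671).

Q = [[-0.6576, -0.1203], [-0.1644, 0.6780], [-0.6576, 0.2843], [0.3288, 0.6671]], R = [[6.0828, 4.1100], [0.0000, 2.4715]]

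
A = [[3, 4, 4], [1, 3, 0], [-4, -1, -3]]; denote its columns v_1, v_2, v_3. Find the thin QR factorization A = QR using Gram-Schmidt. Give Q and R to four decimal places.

e_1 = v_1/‖v_1‖ = (3, 1, -4)/5.0990 = (0.5883, 0.1961, -0.7845).
r_{12} = e_1·v_2 = 3.7262.
u_2 = v_2 − 3.7262·e_1 = (1.8077, 2.2692, 1.9231).
‖u_2‖ = 3.4807, so e_2 = (0.5193, 0.6519, 0.5525).
r_{13} = e_1·v_3 = 4.7068; r_{23} = e_2·v_3 = 0.4199.
u_3 = v_3 − 4.7068·e_1 − 0.4199·e_2 = (1.0127, -1.1968, 0.4603).
‖u_3‖ = 1.6340, so e_3 = (0.6198, -0.7325, 0.2817).

Q = [[0.5883, 0.5193, 0.6198], [0.1961, 0.6519, -0.7325], [-0.7845, 0.5525, 0.2817]], R = [[5.0990, 3.7262, 4.7068], [0.0000, 3.4807, 0.4199], [0.0000, 0.0000, 1.6340]]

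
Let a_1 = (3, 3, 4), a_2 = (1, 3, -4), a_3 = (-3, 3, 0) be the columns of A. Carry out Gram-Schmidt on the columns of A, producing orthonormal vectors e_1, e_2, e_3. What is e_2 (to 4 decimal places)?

a_1 = (3, 3, 4); ‖a_1‖ = 5.8310, so e_1 = (0.5145, 0.5145, 0.6860).
e_1·a_2 = 0.5145·1 + 0.5145·3 + 0.6860·(-4) = -0.6860.
u_2 = a_2 + 0.6860·e_1 = (1.3529, 3.3529, -3.5294).
‖u_2‖ = 5.0527, so e_2 = (0.2678, 0.6636, -0.6985).

e_2 = (0.2678, 0.6636, -0.6985)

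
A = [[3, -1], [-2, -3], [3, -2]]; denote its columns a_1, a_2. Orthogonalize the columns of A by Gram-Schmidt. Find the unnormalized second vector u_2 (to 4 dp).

u_2 = (-0.5909, -3.2727, -1.5909)

a_1 = (3, -2, 3); ‖a_1‖ = 4.6904, so q_1 = (0.6396, -0.4264, 0.6396).
q_1·a_2 = 0.6396·(-1) + (-0.4264)·(-3) + 0.6396·(-2) = -0.6396.
u_2 = a_2 + 0.6396·q_1 = (-0.5909, -3.2727, -1.5909).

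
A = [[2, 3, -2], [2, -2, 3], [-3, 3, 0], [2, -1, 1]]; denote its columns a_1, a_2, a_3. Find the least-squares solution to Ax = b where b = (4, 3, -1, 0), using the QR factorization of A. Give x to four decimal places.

a_1 = (2, 2, -3, 2); ‖a_1‖ = 4.5826, so e_1 = (0.4364, 0.4364, -0.6547, 0.4364).
e_1·a_2 = 0.4364·3 + 0.4364·(-2) + (-0.6547)·3 + 0.4364·(-1) = -1.9640.
u_2 = a_2 + 1.9640·e_1 = (3.8571, -1.1429, 1.7143, -0.1429).
‖u_2‖ = 4.3753, so e_2 = (0.8816, -0.2612, 0.3918, -0.0327).
e_1·a_3 = 0.4364·(-2) + 0.4364·3 + (-0.6547)·0 + 0.4364·1 = 0.8729; e_2·a_3 = 0.8816·(-2) + (-0.2612)·3 + 0.3918·0 + (-0.0327)·1 = -2.5794.
u_3 = a_3 − 0.8729·e_1 + 2.5794·e_2 = (-0.1070, 1.9453, 1.5821, 0.5348).
‖u_3‖ = 2.5660, so e_3 = (-0.0417, 0.7581, 0.6165, 0.2084).
Qᵀb = (3.7097, 2.3509, 1.4910).
Back-substitute: x_3 = 1.4910/2.5660 = 0.5810.
x_2 = (2.3509 + 2.5794·0.5810)/4.3753 = 0.8799.
x_1 = (3.7097 + 1.9640·0.8799 − 0.8729·0.5810)/4.5826 = 1.0759.

x = (1.0759, 0.8799, 0.5810)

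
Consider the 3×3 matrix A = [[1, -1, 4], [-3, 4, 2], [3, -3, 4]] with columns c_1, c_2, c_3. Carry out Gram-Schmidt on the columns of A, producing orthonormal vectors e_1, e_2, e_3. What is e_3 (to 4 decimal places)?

c_1 = (1, -3, 3); ‖c_1‖ = 4.3589, so e_1 = (0.2294, -0.6882, 0.6882).
e_1·c_2 = 0.2294·(-1) + (-0.6882)·4 + 0.6882·(-3) = -5.0471.
u_2 = c_2 + 5.0471·e_1 = (0.1579, 0.5263, 0.4737).
‖u_2‖ = 0.7255, so e_2 = (0.2176, 0.7255, 0.6529).
e_1·c_3 = 0.2294·4 + (-0.6882)·2 + 0.6882·4 = 2.2942; e_2·c_3 = 0.2176·4 + 0.7255·2 + 0.6529·4 = 4.9332.
u_3 = c_3 − 2.2942·e_1 − 4.9332·e_2 = (2.4000, 0.0000, -0.8000).
‖u_3‖ = 2.5298, so e_3 = (0.9487, 0.0000, -0.3162).

e_3 = (0.9487, 0.0000, -0.3162)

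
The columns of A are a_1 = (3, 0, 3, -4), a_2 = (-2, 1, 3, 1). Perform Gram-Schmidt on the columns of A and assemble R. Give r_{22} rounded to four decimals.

a_1 = (3, 0, 3, -4); ‖a_1‖ = 5.8310, so q_1 = (0.5145, 0.0000, 0.5145, -0.6860).
q_1·a_2 = 0.5145·(-2) + 0.0000·1 + 0.5145·3 + (-0.6860)·1 = -0.1715.
u_2 = a_2 + 0.1715·q_1 = (-1.9118, 1.0000, 3.0882, 0.8824).
r_{22} = ‖u_2‖ = 3.8692.

r_{22} = 3.8692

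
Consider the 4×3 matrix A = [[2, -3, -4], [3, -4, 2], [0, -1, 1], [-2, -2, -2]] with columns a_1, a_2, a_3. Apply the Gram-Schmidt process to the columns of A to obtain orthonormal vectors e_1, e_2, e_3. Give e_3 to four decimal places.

e_3 = (-0.7914, 0.5192, 0.3226, -0.0126)

e_1 = a_1/‖a_1‖ = (2, 3, 0, -2)/4.1231 = (0.4851, 0.7276, 0.0000, -0.4851).
r_{12} = e_1·a_2 = -3.3955.
u_2 = a_2 + 3.3955·e_1 = (-1.3529, -1.5294, -1.0000, -3.6471).
‖u_2‖ = 4.2977, so e_2 = (-0.3148, -0.3559, -0.2327, -0.8486).
r_{13} = e_1·a_3 = 0.4851; r_{23} = e_2·a_3 = 2.0120.
u_3 = a_3 − 0.4851·e_1 − 2.0120·e_2 = (-3.6019, 2.3631, 1.4682, -0.0573).
‖u_3‖ = 4.5515, so e_3 = (-0.7914, 0.5192, 0.3226, -0.0126).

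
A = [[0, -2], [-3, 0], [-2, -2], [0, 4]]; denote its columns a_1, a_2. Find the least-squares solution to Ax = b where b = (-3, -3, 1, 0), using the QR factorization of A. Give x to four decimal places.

x = (0.5135, 0.0811)

e_1 = a_1/‖a_1‖ = (0, -3, -2, 0)/3.6056 = (0.0000, -0.8321, -0.5547, 0.0000).
r_{12} = e_1·a_2 = 1.1094.
u_2 = a_2 − 1.1094·e_1 = (-2.0000, 0.9231, -1.3846, 4.0000).
‖u_2‖ = 4.7717, so e_2 = (-0.4191, 0.1934, -0.2902, 0.8383).
Qᵀb = (1.9415, 0.3869).
Back-substitute: x_2 = 0.3869/4.7717 = 0.0811.
x_1 = (1.9415 − 1.1094·0.0811)/3.6056 = 0.5135.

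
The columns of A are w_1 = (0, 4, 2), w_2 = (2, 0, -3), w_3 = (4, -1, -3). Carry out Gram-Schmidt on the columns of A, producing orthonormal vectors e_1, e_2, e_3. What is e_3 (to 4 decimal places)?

e_3 = (0.8018, -0.2673, 0.5345)

e_1 = w_1/‖w_1‖ = (0, 4, 2)/4.4721 = (0.0000, 0.8944, 0.4472).
r_{12} = e_1·w_2 = -1.3416.
u_2 = w_2 + 1.3416·e_1 = (2.0000, 1.2000, -2.4000).
‖u_2‖ = 3.3466, so e_2 = (0.5976, 0.3586, -0.7171).
r_{13} = e_1·w_3 = -2.2361; r_{23} = e_2·w_3 = 4.1833.
u_3 = w_3 + 2.2361·e_1 − 4.1833·e_2 = (1.5000, -0.5000, 1.0000).
‖u_3‖ = 1.8708, so e_3 = (0.8018, -0.2673, 0.5345).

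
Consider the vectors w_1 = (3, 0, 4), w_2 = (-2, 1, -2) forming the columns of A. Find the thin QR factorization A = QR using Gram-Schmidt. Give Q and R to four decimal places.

Q = [[0.6000, -0.2971], [0.0000, 0.9285], [0.8000, 0.2228]], R = [[5.0000, -2.8000], [0.0000, 1.0770]]

q_1 = w_1/‖w_1‖ = (3, 0, 4)/5.0000 = (0.6000, 0.0000, 0.8000).
r_{12} = q_1·w_2 = -2.8000.
u_2 = w_2 + 2.8000·q_1 = (-0.3200, 1.0000, 0.2400).
‖u_2‖ = 1.0770, so q_2 = (-0.2971, 0.9285, 0.2228).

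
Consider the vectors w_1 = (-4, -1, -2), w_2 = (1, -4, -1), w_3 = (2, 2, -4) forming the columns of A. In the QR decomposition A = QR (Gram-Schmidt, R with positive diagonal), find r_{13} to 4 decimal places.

w_1 = (-4, -1, -2); ‖w_1‖ = 4.5826, so e_1 = (-0.8729, -0.2182, -0.4364).
r_{13} = e_1·w_3 = -0.4364.

r_{13} = -0.4364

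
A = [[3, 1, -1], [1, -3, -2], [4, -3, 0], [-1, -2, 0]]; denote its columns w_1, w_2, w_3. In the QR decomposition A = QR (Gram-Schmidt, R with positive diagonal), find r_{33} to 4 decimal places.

w_1 = (3, 1, 4, -1); ‖w_1‖ = 5.1962, so e_1 = (0.5774, 0.1925, 0.7698, -0.1925).
e_1·w_2 = 0.5774·1 + 0.1925·(-3) + 0.7698·(-3) + (-0.1925)·(-2) = -1.9245.
u_2 = w_2 + 1.9245·e_1 = (2.1111, -2.6296, -1.5185, -2.3704).
‖u_2‖ = 4.3928, so e_2 = (0.4806, -0.5986, -0.3457, -0.5396).
e_1·w_3 = 0.5774·(-1) + 0.1925·(-2) + 0.7698·0 + (-0.1925)·0 = -0.9623; e_2·w_3 = 0.4806·(-1) + (-0.5986)·(-2) + (-0.3457)·0 + (-0.5396)·0 = 0.7167.
u_3 = w_3 + 0.9623·e_1 − 0.7167·e_2 = (-0.7889, -1.3858, 0.9885, 0.2015).
r_{33} = ‖u_3‖ = 1.8869.

r_{33} = 1.8869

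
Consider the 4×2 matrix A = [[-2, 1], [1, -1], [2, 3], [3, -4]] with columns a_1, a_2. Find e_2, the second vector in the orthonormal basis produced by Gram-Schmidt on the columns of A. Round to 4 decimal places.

a_1 = (-2, 1, 2, 3); ‖a_1‖ = 4.2426, so e_1 = (-0.4714, 0.2357, 0.4714, 0.7071).
e_1·a_2 = (-0.4714)·1 + 0.2357·(-1) + 0.4714·3 + 0.7071·(-4) = -2.1213.
u_2 = a_2 + 2.1213·e_1 = (0.0000, -0.5000, 4.0000, -2.5000).
‖u_2‖ = 4.7434, so e_2 = (0.0000, -0.1054, 0.8433, -0.5270).

e_2 = (0.0000, -0.1054, 0.8433, -0.5270)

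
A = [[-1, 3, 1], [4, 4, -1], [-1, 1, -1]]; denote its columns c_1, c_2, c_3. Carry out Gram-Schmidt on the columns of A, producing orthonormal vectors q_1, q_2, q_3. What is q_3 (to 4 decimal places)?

q_1 = c_1/‖c_1‖ = (-1, 4, -1)/4.2426 = (-0.2357, 0.9428, -0.2357).
r_{12} = q_1·c_2 = 2.8284.
u_2 = c_2 − 2.8284·q_1 = (3.6667, 1.3333, 1.6667).
‖u_2‖ = 4.2426, so q_2 = (0.8642, 0.3143, 0.3928).
r_{13} = q_1·c_3 = -0.9428; r_{23} = q_2·c_3 = 0.1571.
u_3 = c_3 + 0.9428·q_1 − 0.1571·q_2 = (0.6420, -0.1605, -1.2840).
‖u_3‖ = 1.4444, so q_3 = (0.4444, -0.1111, -0.8889).

q_3 = (0.4444, -0.1111, -0.8889)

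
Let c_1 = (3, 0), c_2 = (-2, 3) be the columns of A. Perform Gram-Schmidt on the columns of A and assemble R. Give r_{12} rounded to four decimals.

c_1 = (3, 0); ‖c_1‖ = 3.0000, so e_1 = (1.0000, 0.0000).
r_{12} = e_1·c_2 = -2.0000.

r_{12} = -2.0000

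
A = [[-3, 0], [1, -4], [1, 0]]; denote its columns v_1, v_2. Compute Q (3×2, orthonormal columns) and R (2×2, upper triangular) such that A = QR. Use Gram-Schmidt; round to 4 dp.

Q = [[-0.9045, -0.2860], [0.3015, -0.9535], [0.3015, 0.0953]], R = [[3.3166, -1.2060], [0.0000, 3.8139]]

v_1 = (-3, 1, 1); ‖v_1‖ = 3.3166, so e_1 = (-0.9045, 0.3015, 0.3015).
e_1·v_2 = (-0.9045)·0 + 0.3015·(-4) + 0.3015·0 = -1.2060.
u_2 = v_2 + 1.2060·e_1 = (-1.0909, -3.6364, 0.3636).
‖u_2‖ = 3.8139, so e_2 = (-0.2860, -0.9535, 0.0953).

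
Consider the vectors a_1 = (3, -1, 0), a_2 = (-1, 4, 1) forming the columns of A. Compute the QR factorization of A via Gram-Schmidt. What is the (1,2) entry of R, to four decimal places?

q_1 = a_1/‖a_1‖ = (3, -1, 0)/3.1623 = (0.9487, -0.3162, 0.0000).
r_{12} = q_1·a_2 = -2.2136.

r_{12} = -2.2136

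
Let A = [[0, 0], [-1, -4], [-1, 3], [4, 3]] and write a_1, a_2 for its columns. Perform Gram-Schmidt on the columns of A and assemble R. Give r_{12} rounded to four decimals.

a_1 = (0, -1, -1, 4); ‖a_1‖ = 4.2426, so q_1 = (0.0000, -0.2357, -0.2357, 0.9428).
r_{12} = q_1·a_2 = 3.0641.

r_{12} = 3.0641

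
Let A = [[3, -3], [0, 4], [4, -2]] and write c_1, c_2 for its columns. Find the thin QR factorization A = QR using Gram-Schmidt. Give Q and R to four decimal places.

Q = [[0.6000, -0.2299], [0.0000, 0.9578], [0.8000, 0.1724]], R = [[5.0000, -3.4000], [0.0000, 4.1761]]

c_1 = (3, 0, 4); ‖c_1‖ = 5.0000, so q_1 = (0.6000, 0.0000, 0.8000).
q_1·c_2 = 0.6000·(-3) + 0.0000·4 + 0.8000·(-2) = -3.4000.
u_2 = c_2 + 3.4000·q_1 = (-0.9600, 4.0000, 0.7200).
‖u_2‖ = 4.1761, so q_2 = (-0.2299, 0.9578, 0.1724).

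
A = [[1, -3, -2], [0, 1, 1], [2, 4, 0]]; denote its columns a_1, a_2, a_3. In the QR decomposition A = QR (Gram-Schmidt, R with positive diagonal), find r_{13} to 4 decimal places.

a_1 = (1, 0, 2); ‖a_1‖ = 2.2361, so e_1 = (0.4472, 0.0000, 0.8944).
r_{13} = e_1·a_3 = -0.8944.

r_{13} = -0.8944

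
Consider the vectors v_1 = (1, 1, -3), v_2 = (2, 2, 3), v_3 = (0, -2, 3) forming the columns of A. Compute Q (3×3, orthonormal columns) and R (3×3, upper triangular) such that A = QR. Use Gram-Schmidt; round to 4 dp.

v_1 = (1, 1, -3); ‖v_1‖ = 3.3166, so q_1 = (0.3015, 0.3015, -0.9045).
q_1·v_2 = 0.3015·2 + 0.3015·2 + (-0.9045)·3 = -1.5076.
u_2 = v_2 + 1.5076·q_1 = (2.4545, 2.4545, 1.6364).
‖u_2‖ = 3.8376, so q_2 = (0.6396, 0.6396, 0.4264).
q_1·v_3 = 0.3015·0 + 0.3015·(-2) + (-0.9045)·3 = -3.3166; q_2·v_3 = 0.6396·0 + 0.6396·(-2) + 0.4264·3 = 0.0000.
u_3 = v_3 + 3.3166·q_1 + 0.0000·q_2 = (1.0000, -1.0000, 0.0000).
‖u_3‖ = 1.4142, so q_3 = (0.7071, -0.7071, 0.0000).

Q = [[0.3015, 0.6396, 0.7071], [0.3015, 0.6396, -0.7071], [-0.9045, 0.4264, 0.0000]], R = [[3.3166, -1.5076, -3.3166], [0.0000, 3.8376, 0.0000], [0.0000, 0.0000, 1.4142]]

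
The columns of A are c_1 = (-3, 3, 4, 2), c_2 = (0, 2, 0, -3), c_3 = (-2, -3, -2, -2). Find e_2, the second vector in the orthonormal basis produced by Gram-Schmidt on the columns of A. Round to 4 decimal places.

e_1 = c_1/‖c_1‖ = (-3, 3, 4, 2)/6.1644 = (-0.4867, 0.4867, 0.6489, 0.3244).
r_{12} = e_1·c_2 = 0.0000.
u_2 = c_2 + 0.0000·e_1 = (0.0000, 2.0000, 0.0000, -3.0000).
‖u_2‖ = 3.6056, so e_2 = (0.0000, 0.5547, 0.0000, -0.8321).

e_2 = (0.0000, 0.5547, 0.0000, -0.8321)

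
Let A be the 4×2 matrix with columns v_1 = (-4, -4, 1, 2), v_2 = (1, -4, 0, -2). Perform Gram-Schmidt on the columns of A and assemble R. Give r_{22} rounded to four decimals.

r_{22} = 4.3898

v_1 = (-4, -4, 1, 2); ‖v_1‖ = 6.0828, so e_1 = (-0.6576, -0.6576, 0.1644, 0.3288).
e_1·v_2 = (-0.6576)·1 + (-0.6576)·(-4) + 0.1644·0 + 0.3288·(-2) = 1.3152.
u_2 = v_2 − 1.3152·e_1 = (1.8649, -3.1351, -0.2162, -2.4324).
r_{22} = ‖u_2‖ = 4.3898.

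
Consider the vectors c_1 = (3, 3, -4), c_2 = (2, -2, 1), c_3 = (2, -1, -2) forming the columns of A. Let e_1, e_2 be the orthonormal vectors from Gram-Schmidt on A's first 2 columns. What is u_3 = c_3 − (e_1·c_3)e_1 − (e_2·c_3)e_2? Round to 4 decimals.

u_3 = (-0.4310, -0.9483, -1.0345)

c_1 = (3, 3, -4); ‖c_1‖ = 5.8310, so e_1 = (0.5145, 0.5145, -0.6860).
e_1·c_2 = 0.5145·2 + 0.5145·(-2) + (-0.6860)·1 = -0.6860.
u_2 = c_2 + 0.6860·e_1 = (2.3529, -1.6471, 0.5294).
‖u_2‖ = 2.9205, so e_2 = (0.8057, -0.5640, 0.1813).
e_1·c_3 = 0.5145·2 + 0.5145·(-1) + (-0.6860)·(-2) = 1.8865; e_2·c_3 = 0.8057·2 + (-0.5640)·(-1) + 0.1813·(-2) = 1.8127.
u_3 = c_3 − 1.8865·e_1 − 1.8127·e_2 = (-0.4310, -0.9483, -1.0345).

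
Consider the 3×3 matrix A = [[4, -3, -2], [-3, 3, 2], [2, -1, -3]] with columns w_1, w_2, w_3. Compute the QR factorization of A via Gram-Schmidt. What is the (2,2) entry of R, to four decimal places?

r_{22} = 0.8710

w_1 = (4, -3, 2); ‖w_1‖ = 5.3852, so e_1 = (0.7428, -0.5571, 0.3714).
e_1·w_2 = 0.7428·(-3) + (-0.5571)·3 + 0.3714·(-1) = -4.2710.
u_2 = w_2 + 4.2710·e_1 = (0.1724, 0.6207, 0.5862).
r_{22} = ‖u_2‖ = 0.8710.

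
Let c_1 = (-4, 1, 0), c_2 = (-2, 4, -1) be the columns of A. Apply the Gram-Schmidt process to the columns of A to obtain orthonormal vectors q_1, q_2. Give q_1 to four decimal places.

c_1 = (-4, 1, 0); ‖c_1‖ = 4.1231, so q_1 = (-0.9701, 0.2425, 0.0000).

q_1 = (-0.9701, 0.2425, 0.0000)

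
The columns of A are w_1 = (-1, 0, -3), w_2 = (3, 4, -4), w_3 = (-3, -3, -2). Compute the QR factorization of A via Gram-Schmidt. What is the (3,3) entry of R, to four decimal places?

e_1 = w_1/‖w_1‖ = (-1, 0, -3)/3.1623 = (-0.3162, 0.0000, -0.9487).
r_{12} = e_1·w_2 = 2.8460.
u_2 = w_2 − 2.8460·e_1 = (3.9000, 4.0000, -1.3000).
‖u_2‖ = 5.7359, so e_2 = (0.6799, 0.6974, -0.2266).
r_{13} = e_1·w_3 = 2.8460; r_{23} = e_2·w_3 = -3.6786.
u_3 = w_3 − 2.8460·e_1 + 3.6786·e_2 = (0.4012, -0.4347, -0.1337).
r_{33} = ‖u_3‖ = 0.6064.

r_{33} = 0.6064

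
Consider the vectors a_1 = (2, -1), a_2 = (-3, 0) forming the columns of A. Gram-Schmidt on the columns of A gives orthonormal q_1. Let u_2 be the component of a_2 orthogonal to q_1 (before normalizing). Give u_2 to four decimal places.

a_1 = (2, -1); ‖a_1‖ = 2.2361, so q_1 = (0.8944, -0.4472).
q_1·a_2 = 0.8944·(-3) + (-0.4472)·0 = -2.6833.
u_2 = a_2 + 2.6833·q_1 = (-0.6000, -1.2000).

u_2 = (-0.6000, -1.2000)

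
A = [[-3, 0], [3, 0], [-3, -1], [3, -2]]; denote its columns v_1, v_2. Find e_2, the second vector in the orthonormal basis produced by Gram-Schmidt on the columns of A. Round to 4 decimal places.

e_2 = (-0.1147, 0.1147, -0.5735, -0.8030)

e_1 = v_1/‖v_1‖ = (-3, 3, -3, 3)/6.0000 = (-0.5000, 0.5000, -0.5000, 0.5000).
r_{12} = e_1·v_2 = -0.5000.
u_2 = v_2 + 0.5000·e_1 = (-0.2500, 0.2500, -1.2500, -1.7500).
‖u_2‖ = 2.1794, so e_2 = (-0.1147, 0.1147, -0.5735, -0.8030).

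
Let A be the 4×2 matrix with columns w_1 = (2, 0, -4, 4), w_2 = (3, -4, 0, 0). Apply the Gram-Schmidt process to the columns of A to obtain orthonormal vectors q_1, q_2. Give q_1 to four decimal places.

q_1 = (0.3333, 0.0000, -0.6667, 0.6667)

w_1 = (2, 0, -4, 4); ‖w_1‖ = 6.0000, so q_1 = (0.3333, 0.0000, -0.6667, 0.6667).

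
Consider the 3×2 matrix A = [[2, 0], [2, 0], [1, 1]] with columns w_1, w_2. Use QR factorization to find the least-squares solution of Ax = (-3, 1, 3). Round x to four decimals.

q_1 = w_1/‖w_1‖ = (2, 2, 1)/3.0000 = (0.6667, 0.6667, 0.3333).
r_{12} = q_1·w_2 = 0.3333.
u_2 = w_2 − 0.3333·q_1 = (-0.2222, -0.2222, 0.8889).
‖u_2‖ = 0.9428, so q_2 = (-0.2357, -0.2357, 0.9428).
Qᵀb = (-0.3333, 3.2998).
Back-substitute: x_2 = 3.2998/0.9428 = 3.5000.
x_1 = (-0.3333 − 0.3333·3.5000)/3.0000 = -0.5000.

x = (-0.5000, 3.5000)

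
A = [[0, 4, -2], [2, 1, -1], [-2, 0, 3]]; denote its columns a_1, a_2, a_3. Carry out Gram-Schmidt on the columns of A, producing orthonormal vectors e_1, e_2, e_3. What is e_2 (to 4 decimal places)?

e_1 = a_1/‖a_1‖ = (0, 2, -2)/2.8284 = (0.0000, 0.7071, -0.7071).
r_{12} = e_1·a_2 = 0.7071.
u_2 = a_2 − 0.7071·e_1 = (4.0000, 0.5000, 0.5000).
‖u_2‖ = 4.0620, so e_2 = (0.9847, 0.1231, 0.1231).

e_2 = (0.9847, 0.1231, 0.1231)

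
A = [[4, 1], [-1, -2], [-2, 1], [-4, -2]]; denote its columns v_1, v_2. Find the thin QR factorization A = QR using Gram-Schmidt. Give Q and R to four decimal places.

Q = [[0.6576, -0.1203], [-0.1644, -0.6780], [-0.3288, 0.6671], [-0.6576, -0.2843]], R = [[6.0828, 1.9728], [0.0000, 2.4715]]

q_1 = v_1/‖v_1‖ = (4, -1, -2, -4)/6.0828 = (0.6576, -0.1644, -0.3288, -0.6576).
r_{12} = q_1·v_2 = 1.9728.
u_2 = v_2 − 1.9728·q_1 = (-0.2973, -1.6757, 1.6486, -0.7027).
‖u_2‖ = 2.4715, so q_2 = (-0.1203, -0.6780, 0.6671, -0.2843).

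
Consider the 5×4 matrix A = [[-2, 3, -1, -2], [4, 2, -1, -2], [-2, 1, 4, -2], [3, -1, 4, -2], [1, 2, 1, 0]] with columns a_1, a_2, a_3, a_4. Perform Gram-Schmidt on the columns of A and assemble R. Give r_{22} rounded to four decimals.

r_{22} = 4.3555

a_1 = (-2, 4, -2, 3, 1); ‖a_1‖ = 5.8310, so e_1 = (-0.3430, 0.6860, -0.3430, 0.5145, 0.1715).
e_1·a_2 = (-0.3430)·3 + 0.6860·2 + (-0.3430)·1 + 0.5145·(-1) + 0.1715·2 = -0.1715.
u_2 = a_2 + 0.1715·e_1 = (2.9412, 2.1176, 0.9412, -0.9118, 2.0294).
r_{22} = ‖u_2‖ = 4.3555.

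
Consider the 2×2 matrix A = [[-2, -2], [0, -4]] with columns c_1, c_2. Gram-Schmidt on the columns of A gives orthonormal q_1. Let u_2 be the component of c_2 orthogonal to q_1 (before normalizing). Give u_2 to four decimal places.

u_2 = (0.0000, -4.0000)

c_1 = (-2, 0); ‖c_1‖ = 2.0000, so q_1 = (-1.0000, 0.0000).
q_1·c_2 = (-1.0000)·(-2) + 0.0000·(-4) = 2.0000.
u_2 = c_2 − 2.0000·q_1 = (0.0000, -4.0000).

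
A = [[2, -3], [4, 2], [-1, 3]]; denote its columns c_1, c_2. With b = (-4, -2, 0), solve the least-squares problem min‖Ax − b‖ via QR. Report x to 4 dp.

x = (-0.7462, 0.3297)

c_1 = (2, 4, -1); ‖c_1‖ = 4.5826, so q_1 = (0.4364, 0.8729, -0.2182).
q_1·c_2 = 0.4364·(-3) + 0.8729·2 + (-0.2182)·3 = -0.2182.
u_2 = c_2 + 0.2182·q_1 = (-2.9048, 2.1905, 2.9524).
‖u_2‖ = 4.6853, so q_2 = (-0.6200, 0.4675, 0.6301).
Qᵀb = (-3.4915, 1.5448).
Back-substitute: x_2 = 1.5448/4.6853 = 0.3297.
x_1 = (-3.4915 + 0.2182·0.3297)/4.5826 = -0.7462.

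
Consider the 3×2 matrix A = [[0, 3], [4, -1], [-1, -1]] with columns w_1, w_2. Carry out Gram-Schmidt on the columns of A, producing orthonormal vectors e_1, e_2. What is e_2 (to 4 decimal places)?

w_1 = (0, 4, -1); ‖w_1‖ = 4.1231, so e_1 = (0.0000, 0.9701, -0.2425).
e_1·w_2 = 0.0000·3 + 0.9701·(-1) + (-0.2425)·(-1) = -0.7276.
u_2 = w_2 + 0.7276·e_1 = (3.0000, -0.2941, -1.1765).
‖u_2‖ = 3.2358, so e_2 = (0.9271, -0.0909, -0.3636).

e_2 = (0.9271, -0.0909, -0.3636)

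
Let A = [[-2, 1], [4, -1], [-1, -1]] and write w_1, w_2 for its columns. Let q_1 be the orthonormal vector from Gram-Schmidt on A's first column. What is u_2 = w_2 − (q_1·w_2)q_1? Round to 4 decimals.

u_2 = (0.5238, -0.0476, -1.2381)

w_1 = (-2, 4, -1); ‖w_1‖ = 4.5826, so q_1 = (-0.4364, 0.8729, -0.2182).
q_1·w_2 = (-0.4364)·1 + 0.8729·(-1) + (-0.2182)·(-1) = -1.0911.
u_2 = w_2 + 1.0911·q_1 = (0.5238, -0.0476, -1.2381).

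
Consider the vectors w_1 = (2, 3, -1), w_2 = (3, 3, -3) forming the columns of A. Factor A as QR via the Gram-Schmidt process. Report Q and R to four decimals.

Q = [[0.5345, 0.2182], [0.8018, -0.4364], [-0.2673, -0.8729]], R = [[3.7417, 4.8107], [0.0000, 1.9640]]

w_1 = (2, 3, -1); ‖w_1‖ = 3.7417, so q_1 = (0.5345, 0.8018, -0.2673).
q_1·w_2 = 0.5345·3 + 0.8018·3 + (-0.2673)·(-3) = 4.8107.
u_2 = w_2 − 4.8107·q_1 = (0.4286, -0.8571, -1.7143).
‖u_2‖ = 1.9640, so q_2 = (0.2182, -0.4364, -0.8729).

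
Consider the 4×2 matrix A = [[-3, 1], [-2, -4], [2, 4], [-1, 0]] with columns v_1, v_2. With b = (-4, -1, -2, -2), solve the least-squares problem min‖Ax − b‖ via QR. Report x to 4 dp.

v_1 = (-3, -2, 2, -1); ‖v_1‖ = 4.2426, so e_1 = (-0.7071, -0.4714, 0.4714, -0.2357).
e_1·v_2 = (-0.7071)·1 + (-0.4714)·(-4) + 0.4714·4 + (-0.2357)·0 = 3.0641.
u_2 = v_2 − 3.0641·e_1 = (3.1667, -2.5556, 2.5556, 0.7222).
‖u_2‖ = 4.8591, so e_2 = (0.6517, -0.5259, 0.5259, 0.1486).
Qᵀb = (2.8284, -3.4300).
Back-substitute: x_2 = -3.4300/4.8591 = -0.7059.
x_1 = (2.8284 − 3.0641·(-0.7059))/4.2426 = 1.1765.

x = (1.1765, -0.7059)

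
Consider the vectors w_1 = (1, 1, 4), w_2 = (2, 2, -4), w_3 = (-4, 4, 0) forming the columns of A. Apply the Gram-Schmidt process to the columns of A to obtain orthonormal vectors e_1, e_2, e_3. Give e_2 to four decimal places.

e_2 = (0.6667, 0.6667, -0.3333)

e_1 = w_1/‖w_1‖ = (1, 1, 4)/4.2426 = (0.2357, 0.2357, 0.9428).
r_{12} = e_1·w_2 = -2.8284.
u_2 = w_2 + 2.8284·e_1 = (2.6667, 2.6667, -1.3333).
‖u_2‖ = 4.0000, so e_2 = (0.6667, 0.6667, -0.3333).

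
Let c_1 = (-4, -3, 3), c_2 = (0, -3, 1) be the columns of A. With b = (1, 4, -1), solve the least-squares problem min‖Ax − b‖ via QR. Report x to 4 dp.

c_1 = (-4, -3, 3); ‖c_1‖ = 5.8310, so q_1 = (-0.6860, -0.5145, 0.5145).
q_1·c_2 = (-0.6860)·0 + (-0.5145)·(-3) + 0.5145·1 = 2.0580.
u_2 = c_2 − 2.0580·q_1 = (1.4118, -1.9412, -0.0588).
‖u_2‖ = 2.4010, so q_2 = (0.5880, -0.8085, -0.0245).
Qᵀb = (-3.2585, -2.6215).
Back-substitute: x_2 = -2.6215/2.4010 = -1.0918.
x_1 = (-3.2585 − 2.0580·(-1.0918))/5.8310 = -0.1735.

x = (-0.1735, -1.0918)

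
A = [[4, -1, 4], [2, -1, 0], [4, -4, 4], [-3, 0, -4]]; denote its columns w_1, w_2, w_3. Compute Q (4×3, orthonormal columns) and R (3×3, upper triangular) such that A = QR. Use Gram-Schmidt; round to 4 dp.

e_1 = w_1/‖w_1‖ = (4, 2, 4, -3)/6.7082 = (0.5963, 0.2981, 0.5963, -0.4472).
r_{12} = e_1·w_2 = -3.2796.
u_2 = w_2 + 3.2796·e_1 = (0.9556, -0.0222, -2.0444, -1.4667).
‖u_2‖ = 2.6916, so e_2 = (0.3550, -0.0083, -0.7596, -0.5449).
r_{13} = e_1·w_3 = 6.5591; r_{23} = e_2·w_3 = 0.5614.
u_3 = w_3 − 6.5591·e_1 − 0.5614·e_2 = (-0.1104, -1.9509, 0.5153, -0.7607).
‖u_3‖ = 2.1593, so e_3 = (-0.0511, -0.9035, 0.2387, -0.3523).

Q = [[0.5963, 0.3550, -0.0511], [0.2981, -0.0083, -0.9035], [0.5963, -0.7596, 0.2387], [-0.4472, -0.5449, -0.3523]], R = [[6.7082, -3.2796, 6.5591], [0.0000, 2.6916, 0.5614], [0.0000, 0.0000, 2.1593]]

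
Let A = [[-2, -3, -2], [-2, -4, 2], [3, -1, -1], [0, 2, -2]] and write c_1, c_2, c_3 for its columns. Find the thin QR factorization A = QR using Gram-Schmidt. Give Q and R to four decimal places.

q_1 = c_1/‖c_1‖ = (-2, -2, 3, 0)/4.1231 = (-0.4851, -0.4851, 0.7276, 0.0000).
r_{12} = q_1·c_2 = 2.6679.
u_2 = c_2 − 2.6679·q_1 = (-1.7059, -2.7059, -2.9412, 2.0000).
‖u_2‖ = 4.7836, so q_2 = (-0.3566, -0.5657, -0.6149, 0.4181).
r_{13} = q_1·c_3 = -0.7276; r_{23} = q_2·c_3 = -0.6394.
u_3 = c_3 + 0.7276·q_1 + 0.6394·q_2 = (-2.5810, 1.2853, -0.8638, -1.7326).
‖u_3‖ = 3.4730, so q_3 = (-0.7432, 0.3701, -0.2487, -0.4989).

Q = [[-0.4851, -0.3566, -0.7432], [-0.4851, -0.5657, 0.3701], [0.7276, -0.6149, -0.2487], [0.0000, 0.4181, -0.4989]], R = [[4.1231, 2.6679, -0.7276], [0.0000, 4.7836, -0.6394], [0.0000, 0.0000, 3.4730]]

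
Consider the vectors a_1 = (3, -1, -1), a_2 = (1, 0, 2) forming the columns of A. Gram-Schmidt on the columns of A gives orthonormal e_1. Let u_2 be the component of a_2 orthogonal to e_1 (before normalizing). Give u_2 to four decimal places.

u_2 = (0.7273, 0.0909, 2.0909)

a_1 = (3, -1, -1); ‖a_1‖ = 3.3166, so e_1 = (0.9045, -0.3015, -0.3015).
e_1·a_2 = 0.9045·1 + (-0.3015)·0 + (-0.3015)·2 = 0.3015.
u_2 = a_2 − 0.3015·e_1 = (0.7273, 0.0909, 2.0909).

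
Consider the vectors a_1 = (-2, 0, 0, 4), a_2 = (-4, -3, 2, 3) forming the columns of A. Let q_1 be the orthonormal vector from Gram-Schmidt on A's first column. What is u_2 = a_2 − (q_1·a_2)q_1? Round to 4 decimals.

u_2 = (-2.0000, -3.0000, 2.0000, -1.0000)

a_1 = (-2, 0, 0, 4); ‖a_1‖ = 4.4721, so q_1 = (-0.4472, 0.0000, 0.0000, 0.8944).
q_1·a_2 = (-0.4472)·(-4) + 0.0000·(-3) + 0.0000·2 + 0.8944·3 = 4.4721.
u_2 = a_2 − 4.4721·q_1 = (-2.0000, -3.0000, 2.0000, -1.0000).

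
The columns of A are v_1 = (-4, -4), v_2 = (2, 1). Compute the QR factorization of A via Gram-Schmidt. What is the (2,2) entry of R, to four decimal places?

e_1 = v_1/‖v_1‖ = (-4, -4)/5.6569 = (-0.7071, -0.7071).
r_{12} = e_1·v_2 = -2.1213.
u_2 = v_2 + 2.1213·e_1 = (0.5000, -0.5000).
r_{22} = ‖u_2‖ = 0.7071.

r_{22} = 0.7071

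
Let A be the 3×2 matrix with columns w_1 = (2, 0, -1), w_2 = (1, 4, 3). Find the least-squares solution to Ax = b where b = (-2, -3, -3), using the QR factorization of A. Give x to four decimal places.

w_1 = (2, 0, -1); ‖w_1‖ = 2.2361, so q_1 = (0.8944, 0.0000, -0.4472).
q_1·w_2 = 0.8944·1 + 0.0000·4 + (-0.4472)·3 = -0.4472.
u_2 = w_2 + 0.4472·q_1 = (1.4000, 4.0000, 2.8000).
‖u_2‖ = 5.0794, so q_2 = (0.2756, 0.7875, 0.5512).
Qᵀb = (-0.4472, -4.5675).
Back-substitute: x_2 = -4.5675/5.0794 = -0.8992.
x_1 = (-0.4472 + 0.4472·(-0.8992))/2.2361 = -0.3798.

x = (-0.3798, -0.8992)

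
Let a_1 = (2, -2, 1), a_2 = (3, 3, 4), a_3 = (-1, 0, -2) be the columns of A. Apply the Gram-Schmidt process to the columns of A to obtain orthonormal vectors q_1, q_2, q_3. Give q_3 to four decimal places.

q_3 = (0.6459, 0.2936, -0.7047)

a_1 = (2, -2, 1); ‖a_1‖ = 3.0000, so q_1 = (0.6667, -0.6667, 0.3333).
q_1·a_2 = 0.6667·3 + (-0.6667)·3 + 0.3333·4 = 1.3333.
u_2 = a_2 − 1.3333·q_1 = (2.1111, 3.8889, 3.5556).
‖u_2‖ = 5.6765, so q_2 = (0.3719, 0.6851, 0.6264).
q_1·a_3 = 0.6667·(-1) + (-0.6667)·0 + 0.3333·(-2) = -1.3333; q_2·a_3 = 0.3719·(-1) + 0.6851·0 + 0.6264·(-2) = -1.6246.
u_3 = a_3 + 1.3333·q_1 + 1.6246·q_2 = (0.4931, 0.2241, -0.5379).
‖u_3‖ = 0.7634, so q_3 = (0.6459, 0.2936, -0.7047).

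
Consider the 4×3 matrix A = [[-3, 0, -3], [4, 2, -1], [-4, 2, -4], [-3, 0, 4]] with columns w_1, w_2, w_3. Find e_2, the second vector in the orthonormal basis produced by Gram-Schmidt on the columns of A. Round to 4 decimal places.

e_2 = (0.0000, 0.7071, 0.7071, 0.0000)

w_1 = (-3, 4, -4, -3); ‖w_1‖ = 7.0711, so e_1 = (-0.4243, 0.5657, -0.5657, -0.4243).
e_1·w_2 = (-0.4243)·0 + 0.5657·2 + (-0.5657)·2 + (-0.4243)·0 = 0.0000.
u_2 = w_2 + 0.0000·e_1 = (0.0000, 2.0000, 2.0000, 0.0000).
‖u_2‖ = 2.8284, so e_2 = (0.0000, 0.7071, 0.7071, 0.0000).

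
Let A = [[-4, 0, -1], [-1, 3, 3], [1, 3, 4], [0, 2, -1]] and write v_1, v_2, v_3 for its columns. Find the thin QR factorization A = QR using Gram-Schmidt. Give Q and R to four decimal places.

v_1 = (-4, -1, 1, 0); ‖v_1‖ = 4.2426, so e_1 = (-0.9428, -0.2357, 0.2357, 0.0000).
e_1·v_2 = (-0.9428)·0 + (-0.2357)·3 + 0.2357·3 + 0.0000·2 = 0.0000.
u_2 = v_2 − 0.0000·e_1 = (0.0000, 3.0000, 3.0000, 2.0000).
‖u_2‖ = 4.6904, so e_2 = (0.0000, 0.6396, 0.6396, 0.4264).
e_1·v_3 = (-0.9428)·(-1) + (-0.2357)·3 + 0.2357·4 + 0.0000·(-1) = 1.1785; e_2·v_3 = 0.0000·(-1) + 0.6396·3 + 0.6396·4 + 0.4264·(-1) = 4.0508.
u_3 = v_3 − 1.1785·e_1 − 4.0508·e_2 = (0.1111, 0.6869, 1.1313, -2.7273).
‖u_3‖ = 3.0335, so e_3 = (0.0366, 0.2264, 0.3729, -0.8991).

Q = [[-0.9428, 0.0000, 0.0366], [-0.2357, 0.6396, 0.2264], [0.2357, 0.6396, 0.3729], [0.0000, 0.4264, -0.8991]], R = [[4.2426, 0.0000, 1.1785], [0.0000, 4.6904, 4.0508], [0.0000, 0.0000, 3.0335]]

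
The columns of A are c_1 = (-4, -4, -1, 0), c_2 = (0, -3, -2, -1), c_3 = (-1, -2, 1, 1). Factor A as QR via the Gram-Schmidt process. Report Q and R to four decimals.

e_1 = c_1/‖c_1‖ = (-4, -4, -1, 0)/5.7446 = (-0.6963, -0.6963, -0.1741, 0.0000).
r_{12} = e_1·c_2 = 2.4371.
u_2 = c_2 − 2.4371·e_1 = (1.6970, -1.3030, -1.5758, -1.0000).
‖u_2‖ = 2.8391, so e_2 = (0.5977, -0.4590, -0.5550, -0.3522).
r_{13} = e_1·c_3 = 1.9149; r_{23} = e_2·c_3 = -0.5870.
u_3 = c_3 − 1.9149·e_1 + 0.5870·e_2 = (0.6842, -0.9361, 1.0075, 0.7932).
‖u_3‖ = 1.7288, so e_3 = (0.3958, -0.5415, 0.5828, 0.4588).

Q = [[-0.6963, 0.5977, 0.3958], [-0.6963, -0.4590, -0.5415], [-0.1741, -0.5550, 0.5828], [0.0000, -0.3522, 0.4588]], R = [[5.7446, 2.4371, 1.9149], [0.0000, 2.8391, -0.5870], [0.0000, 0.0000, 1.7288]]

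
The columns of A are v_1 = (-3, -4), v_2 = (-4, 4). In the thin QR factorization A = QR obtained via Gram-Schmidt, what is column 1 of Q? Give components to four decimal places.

e_1 = (-0.6000, -0.8000)

v_1 = (-3, -4); ‖v_1‖ = 5.0000, so e_1 = (-0.6000, -0.8000).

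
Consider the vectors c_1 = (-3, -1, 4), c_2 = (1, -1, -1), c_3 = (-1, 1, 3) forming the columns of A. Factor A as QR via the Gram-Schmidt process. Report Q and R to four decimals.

Q = [[-0.5883, 0.2421, 0.7715], [-0.1961, -0.9684, 0.1543], [0.7845, -0.0605, 0.6172]], R = [[5.0990, -1.1767, 2.7456], [0.0000, 1.2710, -1.3920], [0.0000, 0.0000, 1.2344]]

c_1 = (-3, -1, 4); ‖c_1‖ = 5.0990, so e_1 = (-0.5883, -0.1961, 0.7845).
e_1·c_2 = (-0.5883)·1 + (-0.1961)·(-1) + 0.7845·(-1) = -1.1767.
u_2 = c_2 + 1.1767·e_1 = (0.3077, -1.2308, -0.0769).
‖u_2‖ = 1.2710, so e_2 = (0.2421, -0.9684, -0.0605).
e_1·c_3 = (-0.5883)·(-1) + (-0.1961)·1 + 0.7845·3 = 2.7456; e_2·c_3 = 0.2421·(-1) + (-0.9684)·1 + (-0.0605)·3 = -1.3920.
u_3 = c_3 − 2.7456·e_1 + 1.3920·e_2 = (0.9524, 0.1905, 0.7619).
‖u_3‖ = 1.2344, so e_3 = (0.7715, 0.1543, 0.6172).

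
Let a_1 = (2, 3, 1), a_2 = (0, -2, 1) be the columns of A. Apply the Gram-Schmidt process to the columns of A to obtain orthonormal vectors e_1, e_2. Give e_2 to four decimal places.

e_1 = a_1/‖a_1‖ = (2, 3, 1)/3.7417 = (0.5345, 0.8018, 0.2673).
r_{12} = e_1·a_2 = -1.3363.
u_2 = a_2 + 1.3363·e_1 = (0.7143, -0.9286, 1.3571).
‖u_2‖ = 1.7928, so e_2 = (0.3984, -0.5179, 0.7570).

e_2 = (0.3984, -0.5179, 0.7570)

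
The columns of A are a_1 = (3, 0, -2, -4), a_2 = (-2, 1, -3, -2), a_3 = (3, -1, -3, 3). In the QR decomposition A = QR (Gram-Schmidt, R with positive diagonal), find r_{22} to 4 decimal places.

q_1 = a_1/‖a_1‖ = (3, 0, -2, -4)/5.3852 = (0.5571, 0.0000, -0.3714, -0.7428).
r_{12} = q_1·a_2 = 1.4856.
u_2 = a_2 − 1.4856·q_1 = (-2.8276, 1.0000, -2.4483, -0.8966).
r_{22} = ‖u_2‖ = 3.9741.

r_{22} = 3.9741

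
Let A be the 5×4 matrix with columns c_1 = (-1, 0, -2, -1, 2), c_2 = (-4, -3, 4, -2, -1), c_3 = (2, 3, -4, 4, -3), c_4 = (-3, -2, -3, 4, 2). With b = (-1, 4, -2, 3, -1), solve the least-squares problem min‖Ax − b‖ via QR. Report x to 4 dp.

c_1 = (-1, 0, -2, -1, 2); ‖c_1‖ = 3.1623, so e_1 = (-0.3162, 0.0000, -0.6325, -0.3162, 0.6325).
e_1·c_2 = (-0.3162)·(-4) + 0.0000·(-3) + (-0.6325)·4 + (-0.3162)·(-2) + 0.6325·(-1) = -1.2649.
u_2 = c_2 + 1.2649·e_1 = (-4.4000, -3.0000, 3.2000, -2.4000, -0.2000).
‖u_2‖ = 6.6633, so e_2 = (-0.6603, -0.4502, 0.4802, -0.3602, -0.0300).
e_1·c_3 = (-0.3162)·2 + 0.0000·3 + (-0.6325)·(-4) + (-0.3162)·4 + 0.6325·(-3) = -1.2649; e_2·c_3 = (-0.6603)·2 + (-0.4502)·3 + 0.4802·(-4) + (-0.3602)·4 + (-0.0300)·(-3) = -5.9430.
u_3 = c_3 + 1.2649·e_1 + 5.9430·e_2 = (-2.3243, 0.3243, -1.9459, 1.4595, -2.3784).
‖u_3‖ = 4.1329, so e_3 = (-0.5624, 0.0785, -0.4708, 0.3531, -0.5755).
e_1·c_4 = (-0.3162)·(-3) + 0.0000·(-2) + (-0.6325)·(-3) + (-0.3162)·4 + 0.6325·2 = 2.8460; e_2·c_4 = (-0.6603)·(-3) + (-0.4502)·(-2) + 0.4802·(-3) + (-0.3602)·4 + (-0.0300)·2 = -0.0600; e_3·c_4 = (-0.5624)·(-3) + 0.0785·(-2) + (-0.4708)·(-3) + 0.3531·4 + (-0.5755)·2 = 3.2043.
u_4 = c_4 − 2.8460·e_1 + 0.0600·e_2 − 3.2043·e_3 = (-0.3376, -2.2785, 0.3376, 3.7468, 2.0422).
‖u_4‖ = 4.8609, so e_4 = (-0.0694, -0.4687, 0.0694, 0.7708, 0.4201).
Qᵀb = (0.0000, -3.1516, 3.4528, -0.0521).
Back-substitute: x_4 = -0.0521/4.8609 = -0.0107.
x_3 = (3.4528 − 3.2043·(-0.0107))/4.1329 = 0.8437.
x_2 = (-3.1516 + 5.9430·0.8437 + 0.0600·(-0.0107))/6.6633 = 0.2795.
x_1 = (0.0000 + 1.2649·0.2795 + 1.2649·0.8437 − 2.8460·(-0.0107))/3.1623 = 0.4589.

x = (0.4589, 0.2795, 0.8437, -0.0107)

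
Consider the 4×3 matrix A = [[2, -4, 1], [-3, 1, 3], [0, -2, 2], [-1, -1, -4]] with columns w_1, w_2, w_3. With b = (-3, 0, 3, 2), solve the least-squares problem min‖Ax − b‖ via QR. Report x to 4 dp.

w_1 = (2, -3, 0, -1); ‖w_1‖ = 3.7417, so q_1 = (0.5345, -0.8018, 0.0000, -0.2673).
q_1·w_2 = 0.5345·(-4) + (-0.8018)·1 + 0.0000·(-2) + (-0.2673)·(-1) = -2.6726.
u_2 = w_2 + 2.6726·q_1 = (-2.5714, -1.1429, -2.0000, -1.7143).
‖u_2‖ = 3.8545, so q_2 = (-0.6671, -0.2965, -0.5189, -0.4447).
q_1·w_3 = 0.5345·1 + (-0.8018)·3 + 0.0000·2 + (-0.2673)·(-4) = -0.8018; q_2·w_3 = (-0.6671)·1 + (-0.2965)·3 + (-0.5189)·2 + (-0.4447)·(-4) = -0.8154.
u_3 = w_3 + 0.8018·q_1 + 0.8154·q_2 = (0.8846, 2.1154, 1.5769, -4.5769).
‖u_3‖ = 5.3565, so q_3 = (0.1651, 0.3949, 0.2944, -0.8545).
Qᵀb = (-2.1381, -0.4447, -1.3212).
Back-substitute: x_3 = -1.3212/5.3565 = -0.2466.
x_2 = (-0.4447 + 0.8154·(-0.2466))/3.8545 = -0.1676.
x_1 = (-2.1381 + 2.6726·(-0.1676) + 0.8018·(-0.2466))/3.7417 = -0.7440.

x = (-0.7440, -0.1676, -0.2466)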